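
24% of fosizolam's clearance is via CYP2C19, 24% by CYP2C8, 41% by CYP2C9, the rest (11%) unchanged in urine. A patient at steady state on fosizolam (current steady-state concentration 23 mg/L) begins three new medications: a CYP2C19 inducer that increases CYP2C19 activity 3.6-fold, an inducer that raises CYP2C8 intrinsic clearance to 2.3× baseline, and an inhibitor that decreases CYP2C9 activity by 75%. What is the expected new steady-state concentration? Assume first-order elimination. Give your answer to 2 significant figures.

The CYP2C19 pathway (24% of clearance) is boosted to 3.6× activity: 0.24 × 3.6 = 0.864.
The CYP2C8 pathway (24% of clearance) increases to 2.3× activity: 0.24 × 2.3 = 0.552.
The CYP2C9 pathway (41% of clearance) drops to 0.25× activity: 0.41 × 0.25 = 0.1025.
Non-CYP routes (11%) are unchanged.
New clearance relative to baseline: 0.864 + 0.552 + 0.1025 + 0.11 = 1.6285.
New steady-state concentration = 23 / 1.6285 = 14 mg/L (concentration scales inversely with clearance).

14 mg/L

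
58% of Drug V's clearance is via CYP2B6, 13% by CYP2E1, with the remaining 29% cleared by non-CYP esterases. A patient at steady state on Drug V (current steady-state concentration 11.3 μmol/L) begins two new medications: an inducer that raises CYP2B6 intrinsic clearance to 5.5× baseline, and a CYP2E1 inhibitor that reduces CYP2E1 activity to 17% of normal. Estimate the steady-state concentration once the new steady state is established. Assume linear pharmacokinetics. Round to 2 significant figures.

The CYP2B6 pathway (58% of clearance) increases to 5.5× activity: 0.58 × 5.5 = 3.19.
The CYP2E1 pathway (13% of clearance) drops to 0.17× activity: 0.13 × 0.17 = 0.0221.
The remaining 29% of clearance is unaffected.
New clearance relative to baseline: 3.19 + 0.0221 + 0.29 = 3.5021.
Dividing the baseline by the relative clearance: 11.3 / 3.5021 = 3.2 μmol/L.

3.2 μmol/L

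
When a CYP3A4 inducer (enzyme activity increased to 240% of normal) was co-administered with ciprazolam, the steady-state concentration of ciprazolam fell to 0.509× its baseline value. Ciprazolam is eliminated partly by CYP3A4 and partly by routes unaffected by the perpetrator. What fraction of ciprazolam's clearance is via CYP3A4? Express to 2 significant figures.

CL'/CL = 1 / 0.509 = 1.965
2.4·fm + (1 − fm) = 1.965
fm = (1.965 − 1) / (2.4 − 1) = 0.69

0.69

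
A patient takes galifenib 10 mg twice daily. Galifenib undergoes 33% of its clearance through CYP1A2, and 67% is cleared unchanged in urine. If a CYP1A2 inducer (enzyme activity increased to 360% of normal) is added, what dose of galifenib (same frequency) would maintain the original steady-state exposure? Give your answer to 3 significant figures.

CYP1A2: 0.33 × 3.6 = 1.188
Other: 0.67 (unchanged)
New clearance relative to baseline: 1.188 + 0.67 = 1.858.
Css,avg = (dose rate)/CL, so holding Css fixed requires dose ∝ CL: 10 × 1.858 = 18.6 mg.

18.6 mg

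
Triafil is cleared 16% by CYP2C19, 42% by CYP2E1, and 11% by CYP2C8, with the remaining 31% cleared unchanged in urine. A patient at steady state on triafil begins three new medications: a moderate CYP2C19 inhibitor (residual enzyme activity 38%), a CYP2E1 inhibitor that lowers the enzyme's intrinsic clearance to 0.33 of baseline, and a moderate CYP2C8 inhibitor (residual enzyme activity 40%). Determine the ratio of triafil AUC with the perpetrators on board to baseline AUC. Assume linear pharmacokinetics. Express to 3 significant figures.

1.81

The CYP2C19 pathway (16% of clearance) falls to 0.38× activity: 0.16 × 0.38 = 0.0608.
The CYP2E1 pathway (42% of clearance) is reduced to 0.33× activity: 0.42 × 0.33 = 0.1386.
The CYP2C8 pathway (11% of clearance) is reduced to 0.4× activity: 0.11 × 0.4 = 0.044.
Non-CYP routes (31%) are unchanged.
CL_new/CL_old = 0.0608 + 0.1386 + 0.044 + 0.31 = 0.5534.
AUC ∝ 1/CL: fold-change = 1 / 0.5534 = 1.81.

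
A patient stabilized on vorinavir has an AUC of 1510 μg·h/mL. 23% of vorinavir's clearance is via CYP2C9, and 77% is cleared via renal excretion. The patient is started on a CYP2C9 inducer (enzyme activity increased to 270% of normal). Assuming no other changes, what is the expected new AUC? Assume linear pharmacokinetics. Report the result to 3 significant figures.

The CYP2C9 pathway (23% of clearance) rises to 2.7× activity: 0.23 × 2.7 = 0.621.
The remaining 77% of clearance is unaffected.
CL_new/CL_old = 0.621 + 0.77 = 1.391.
With dosing unchanged, AUC scales as 1/CL: 1510 / 1.391 = 1.09 × 10³ μg·h/mL.

1.09 × 10³ μg·h/mL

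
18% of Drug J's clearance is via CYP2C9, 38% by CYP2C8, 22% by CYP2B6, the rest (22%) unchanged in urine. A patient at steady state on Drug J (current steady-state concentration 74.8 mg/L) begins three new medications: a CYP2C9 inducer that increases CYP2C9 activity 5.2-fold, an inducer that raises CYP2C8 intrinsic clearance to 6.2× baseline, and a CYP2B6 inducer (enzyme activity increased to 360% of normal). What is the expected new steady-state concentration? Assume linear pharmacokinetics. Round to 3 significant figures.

The CYP2C9 pathway (18% of clearance) increases to 5.2× activity: 0.18 × 5.2 = 0.936.
The CYP2C8 pathway (38% of clearance) rises to 6.2× activity: 0.38 × 6.2 = 2.356.
The CYP2B6 pathway (22% of clearance) rises to 3.6× activity: 0.22 × 3.6 = 0.792.
The remaining 22% of clearance is unaffected.
Relative clearance = 0.936 + 2.356 + 0.792 + 0.22 = 4.304.
Steady-state concentration ∝ 1/CL: new value = 74.8 / 4.304 = 17.4 mg/L.

17.4 mg/L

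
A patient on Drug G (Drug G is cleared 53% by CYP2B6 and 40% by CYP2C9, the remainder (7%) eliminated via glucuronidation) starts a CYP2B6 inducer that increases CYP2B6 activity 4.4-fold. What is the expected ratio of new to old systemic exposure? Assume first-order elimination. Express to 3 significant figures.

0.357

The CYP2B6 pathway (53% of clearance) rises to 4.4× activity: 0.53 × 4.4 = 2.332.
CYP2C9 (40%) and the residual 7% are unaffected.
Relative clearance = 2.332 + 0.4 + 0.07 = 2.802.
Systemic exposure ratio = CL_old/CL_new = 1 / 2.802 = 0.357.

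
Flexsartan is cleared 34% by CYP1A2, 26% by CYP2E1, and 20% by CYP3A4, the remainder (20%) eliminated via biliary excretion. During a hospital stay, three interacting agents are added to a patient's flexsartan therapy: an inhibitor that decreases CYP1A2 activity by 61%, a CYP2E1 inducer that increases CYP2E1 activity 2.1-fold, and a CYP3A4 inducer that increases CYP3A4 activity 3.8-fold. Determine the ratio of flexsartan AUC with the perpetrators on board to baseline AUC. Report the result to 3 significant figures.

The CYP1A2 pathway (34% of clearance) drops to 0.39× activity: 0.34 × 0.39 = 0.1326.
The CYP2E1 pathway (26% of clearance) rises to 2.1× activity: 0.26 × 2.1 = 0.546.
The CYP3A4 pathway (20% of clearance) rises to 3.8× activity: 0.2 × 3.8 = 0.76.
Non-CYP routes (20%) are unchanged.
New clearance relative to baseline: 0.1326 + 0.546 + 0.76 + 0.2 = 1.6386.
AUC ∝ 1/CL: fold-change = 1 / 1.6386 = 0.610.

0.610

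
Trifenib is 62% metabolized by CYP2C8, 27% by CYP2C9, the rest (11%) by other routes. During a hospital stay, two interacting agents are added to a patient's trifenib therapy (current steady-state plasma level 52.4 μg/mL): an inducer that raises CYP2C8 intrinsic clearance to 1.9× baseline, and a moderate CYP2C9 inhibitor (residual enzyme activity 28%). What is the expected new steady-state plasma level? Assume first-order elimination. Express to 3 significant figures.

The CYP2C8 pathway (62% of clearance) increases to 1.9× activity: 0.62 × 1.9 = 1.178.
The CYP2C9 pathway (27% of clearance) falls to 0.28× activity: 0.27 × 0.28 = 0.0756.
Non-CYP routes (11%) are unchanged.
New clearance relative to baseline: 1.178 + 0.0756 + 0.11 = 1.3636.
Dividing the baseline by the relative clearance: 52.4 / 1.3636 = 38.4 μg/mL.

38.4 μg/mL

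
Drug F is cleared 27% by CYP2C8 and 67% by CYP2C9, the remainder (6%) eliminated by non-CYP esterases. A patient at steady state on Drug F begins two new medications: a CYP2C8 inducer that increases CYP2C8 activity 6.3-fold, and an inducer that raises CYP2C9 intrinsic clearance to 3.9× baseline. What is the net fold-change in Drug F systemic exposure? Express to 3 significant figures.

0.229

The CYP2C8 pathway (27% of clearance) is boosted to 6.3× activity: 0.27 × 6.3 = 1.701.
The CYP2C9 pathway (67% of clearance) rises to 3.9× activity: 0.67 × 3.9 = 2.613.
The remaining 6% of clearance is unaffected.
New clearance relative to baseline: 1.701 + 2.613 + 0.06 = 4.374.
Because systemic exposure varies inversely with clearance, the combined effect is 1 / 4.374 = 0.229.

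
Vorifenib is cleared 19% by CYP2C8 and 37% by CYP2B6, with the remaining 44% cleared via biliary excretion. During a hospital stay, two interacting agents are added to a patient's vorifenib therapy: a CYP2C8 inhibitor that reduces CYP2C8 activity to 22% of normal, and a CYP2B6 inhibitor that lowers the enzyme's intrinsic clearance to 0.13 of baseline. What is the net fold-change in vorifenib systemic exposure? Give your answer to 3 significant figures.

1.89

CYP2C8: 0.19 × 0.22 = 0.0418
CYP2B6: 0.37 × 0.13 = 0.0481
Other: 0.44 (unchanged)
CL_new/CL_old = 0.0418 + 0.0481 + 0.44 = 0.5299.
Systemic exposure ∝ 1/CL: fold-change = 1 / 0.5299 = 1.89.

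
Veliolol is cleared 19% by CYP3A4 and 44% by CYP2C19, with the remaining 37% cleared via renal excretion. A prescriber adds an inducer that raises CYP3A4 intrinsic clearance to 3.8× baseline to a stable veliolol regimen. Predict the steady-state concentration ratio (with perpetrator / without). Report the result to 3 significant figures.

CYP3A4: 0.19 × 3.8 = 0.722
CYP2C19: 0.44 (unchanged)
Other: 0.37 (unchanged)
Relative clearance = 0.722 + 0.44 + 0.37 = 1.532.
Steady-state concentration ratio = CL_old/CL_new = 1 / 1.532 = 0.653.

0.653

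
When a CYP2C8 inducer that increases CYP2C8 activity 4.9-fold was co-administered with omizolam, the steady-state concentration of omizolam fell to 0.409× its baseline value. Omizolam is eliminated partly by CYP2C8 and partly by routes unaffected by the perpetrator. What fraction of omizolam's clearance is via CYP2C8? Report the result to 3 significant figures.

0.371

Let fm be the CYP2C8 fraction. New clearance relative to baseline = fm × 4.9 + (1 − fm).
Steady-state concentration ratio = 1 / (new CL fraction), so new CL fraction = 1 / 0.409 = 2.445.
fm × 4.9 + 1 − fm = 2.445  ⇒  fm × (4.9 − 1) = 1.445  ⇒  fm = 0.371.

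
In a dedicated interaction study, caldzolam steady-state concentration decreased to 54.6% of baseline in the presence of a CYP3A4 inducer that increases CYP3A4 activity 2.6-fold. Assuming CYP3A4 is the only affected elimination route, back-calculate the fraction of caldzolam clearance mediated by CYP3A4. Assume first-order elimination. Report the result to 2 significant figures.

Call the CYP3A4 fraction fm. After the interaction, CL_new/CL_old = fm × 2.6 + (1 − fm).
Steady-state concentration ratio = 1 / (new CL fraction), so new CL fraction = 1 / 0.546 = 1.832.
fm × 2.6 + 1 − fm = 1.832  ⇒  fm × (2.6 − 1) = 0.8315  ⇒  fm = 0.52.

0.52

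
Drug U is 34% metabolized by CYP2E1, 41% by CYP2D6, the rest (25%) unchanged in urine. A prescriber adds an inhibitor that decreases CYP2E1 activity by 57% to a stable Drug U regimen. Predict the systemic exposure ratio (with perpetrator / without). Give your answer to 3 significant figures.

The CYP2E1 pathway (34% of clearance) is reduced to 0.43× activity: 0.34 × 0.43 = 0.1462.
CYP2D6 (41%) and the residual 25% are unaffected.
Relative clearance = 0.1462 + 0.41 + 0.25 = 0.8062.
Systemic exposure ratio = CL_old/CL_new = 1 / 0.8062 = 1.24.

1.24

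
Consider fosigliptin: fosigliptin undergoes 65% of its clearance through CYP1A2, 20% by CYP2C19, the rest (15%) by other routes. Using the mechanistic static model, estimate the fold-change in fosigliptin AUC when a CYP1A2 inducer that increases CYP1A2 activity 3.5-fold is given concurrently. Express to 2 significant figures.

The CYP1A2 pathway (65% of clearance) rises to 3.5× activity: 0.65 × 3.5 = 2.275.
CYP2C19 (20%) and the residual 15% are unaffected.
CL_new/CL_old = 2.275 + 0.2 + 0.15 = 2.625.
Since AUC ∝ 1/CL, the ratio is 1 / 2.625 = 0.38.

0.38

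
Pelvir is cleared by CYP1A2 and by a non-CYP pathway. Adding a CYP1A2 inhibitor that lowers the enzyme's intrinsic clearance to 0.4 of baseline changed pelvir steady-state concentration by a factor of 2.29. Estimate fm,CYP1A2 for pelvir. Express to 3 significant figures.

0.939

Write x for the fraction cleared via CYP1A2. The observed steady-state concentration change means clearance fell to 1/2.29 = 0.4367 of baseline.
Only the CYP1A2 route changed, so 0.4367 = x·0.4 + (1 − x), giving x = 0.939.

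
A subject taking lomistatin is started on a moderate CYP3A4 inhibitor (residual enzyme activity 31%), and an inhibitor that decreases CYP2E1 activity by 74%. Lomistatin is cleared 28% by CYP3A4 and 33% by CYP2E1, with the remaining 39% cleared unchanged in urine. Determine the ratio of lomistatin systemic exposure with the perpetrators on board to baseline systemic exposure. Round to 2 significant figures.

1.8

The CYP3A4 pathway (28% of clearance) falls to 0.31× activity: 0.28 × 0.31 = 0.0868.
The CYP2E1 pathway (33% of clearance) drops to 0.26× activity: 0.33 × 0.26 = 0.0858.
The remaining 39% of clearance is unaffected.
Relative clearance = 0.0868 + 0.0858 + 0.39 = 0.5626.
Net systemic exposure ratio = 1 / 0.5626 = 1.8.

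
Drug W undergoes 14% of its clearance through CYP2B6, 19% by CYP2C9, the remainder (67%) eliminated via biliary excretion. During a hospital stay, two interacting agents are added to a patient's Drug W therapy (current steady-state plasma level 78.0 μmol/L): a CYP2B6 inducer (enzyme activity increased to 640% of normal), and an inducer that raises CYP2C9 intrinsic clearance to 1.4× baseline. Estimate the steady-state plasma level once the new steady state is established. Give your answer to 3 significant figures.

CYP2B6: 0.14 × 6.4 = 0.896
CYP2C9: 0.19 × 1.4 = 0.266
Other: 0.67 (unchanged)
Relative clearance = 0.896 + 0.266 + 0.67 = 1.832.
Steady-state plasma level ∝ 1/CL: new value = 78.0 / 1.832 = 42.6 μmol/L.

42.6 μmol/L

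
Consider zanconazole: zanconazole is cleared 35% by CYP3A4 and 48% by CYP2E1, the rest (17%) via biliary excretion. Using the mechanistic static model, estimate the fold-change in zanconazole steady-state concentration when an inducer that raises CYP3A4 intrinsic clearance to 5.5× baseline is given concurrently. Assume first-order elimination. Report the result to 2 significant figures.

The CYP3A4 pathway (35% of clearance) is boosted to 5.5× activity: 0.35 × 5.5 = 1.925.
CYP2E1 (48%) and the residual 17% are unaffected.
New clearance relative to baseline: 1.925 + 0.48 + 0.17 = 2.575.
Steady-state concentration ratio = CL_old/CL_new = 1 / 2.575 = 0.39.

0.39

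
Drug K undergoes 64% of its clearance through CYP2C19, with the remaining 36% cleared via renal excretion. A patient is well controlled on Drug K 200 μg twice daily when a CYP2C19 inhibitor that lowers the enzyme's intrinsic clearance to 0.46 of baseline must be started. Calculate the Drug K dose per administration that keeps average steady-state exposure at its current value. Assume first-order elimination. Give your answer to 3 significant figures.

131 μg

The CYP2C19 pathway (64% of clearance) drops to 0.46× activity: 0.64 × 0.46 = 0.2944.
Non-CYP routes (36%) are unchanged.
Relative clearance = 0.2944 + 0.36 = 0.6544.
To maintain the same steady-state level, dose must scale with clearance: new dose = 200 × 0.6544 = 131 μg.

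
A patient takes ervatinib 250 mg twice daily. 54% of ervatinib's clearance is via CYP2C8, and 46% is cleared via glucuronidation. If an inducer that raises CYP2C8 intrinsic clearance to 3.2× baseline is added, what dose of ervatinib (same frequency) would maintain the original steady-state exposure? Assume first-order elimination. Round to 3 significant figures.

547 mg

CYP2C8: 0.54 × 3.2 = 1.728
Other: 0.46 (unchanged)
CL_new/CL_old = 1.728 + 0.46 = 2.188.
To maintain the same steady-state level, dose must scale with clearance: new dose = 250 × 2.188 = 547 mg.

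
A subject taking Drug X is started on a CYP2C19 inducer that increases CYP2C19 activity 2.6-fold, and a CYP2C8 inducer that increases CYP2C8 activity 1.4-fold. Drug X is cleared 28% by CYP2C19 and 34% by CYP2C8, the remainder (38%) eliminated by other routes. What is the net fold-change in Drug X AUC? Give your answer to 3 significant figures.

0.631

The CYP2C19 pathway (28% of clearance) increases to 2.6× activity: 0.28 × 2.6 = 0.728.
The CYP2C8 pathway (34% of clearance) is boosted to 1.4× activity: 0.34 × 1.4 = 0.476.
Non-CYP routes (38%) are unchanged.
Relative clearance = 0.728 + 0.476 + 0.38 = 1.584.
Because AUC varies inversely with clearance, the combined effect is 1 / 1.584 = 0.631.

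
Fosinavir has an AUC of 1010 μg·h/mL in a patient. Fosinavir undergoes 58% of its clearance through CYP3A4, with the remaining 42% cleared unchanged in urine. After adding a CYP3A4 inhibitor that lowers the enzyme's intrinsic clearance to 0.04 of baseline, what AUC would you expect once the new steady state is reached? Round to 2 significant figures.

CYP3A4: 0.58 × 0.04 = 0.0232
Other: 0.42 (unchanged)
New clearance relative to baseline: 0.0232 + 0.42 = 0.4432.
AUC ∝ 1/CL, so new value = 1010 / 0.4432 = 2.3 × 10³ μg·h/mL.

2.3 × 10³ μg·h/mL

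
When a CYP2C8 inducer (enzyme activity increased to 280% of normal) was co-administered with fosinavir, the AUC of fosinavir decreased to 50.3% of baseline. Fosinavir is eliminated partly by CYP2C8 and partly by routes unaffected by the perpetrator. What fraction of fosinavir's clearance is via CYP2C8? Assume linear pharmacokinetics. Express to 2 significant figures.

Call the CYP2C8 fraction fm. After the interaction, CL_new/CL_old = fm × 2.8 + (1 − fm).
AUC ratio = 1 / (new CL fraction), so new CL fraction = 1 / 0.503 = 1.988.
fm × 2.8 + 1 − fm = 1.988  ⇒  fm × (2.8 − 1) = 0.9881  ⇒  fm = 0.55.

0.55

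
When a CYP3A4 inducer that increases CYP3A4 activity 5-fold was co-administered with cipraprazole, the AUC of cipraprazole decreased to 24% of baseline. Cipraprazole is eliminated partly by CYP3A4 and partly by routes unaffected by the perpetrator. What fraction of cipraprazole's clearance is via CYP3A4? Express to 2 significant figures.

0.79

Call the CYP3A4 fraction fm. After the interaction, CL_new/CL_old = fm × 5 + (1 − fm).
AUC ratio = 1 / (new CL fraction), so new CL fraction = 1 / 0.240 = 4.167.
fm × 5 + 1 − fm = 4.167  ⇒  fm × (5 − 1) = 3.167  ⇒  fm = 0.79.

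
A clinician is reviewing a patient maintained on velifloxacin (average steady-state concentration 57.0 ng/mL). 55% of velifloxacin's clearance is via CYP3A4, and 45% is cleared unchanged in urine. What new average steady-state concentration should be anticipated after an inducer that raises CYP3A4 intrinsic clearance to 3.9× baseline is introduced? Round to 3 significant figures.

22.0 ng/mL

The CYP3A4 pathway (55% of clearance) rises to 3.9× activity: 0.55 × 3.9 = 2.145.
Non-CYP routes (45%) are unchanged.
New clearance relative to baseline: 2.145 + 0.45 = 2.595.
Average steady-state concentration ∝ 1/CL, so new value = 57.0 / 2.595 = 22.0 ng/mL.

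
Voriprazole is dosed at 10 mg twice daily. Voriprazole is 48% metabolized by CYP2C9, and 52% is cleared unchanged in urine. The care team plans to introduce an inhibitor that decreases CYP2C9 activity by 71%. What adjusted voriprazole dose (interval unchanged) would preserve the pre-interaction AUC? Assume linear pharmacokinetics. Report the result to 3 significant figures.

The CYP2C9 pathway (48% of clearance) is reduced to 0.29× activity: 0.48 × 0.29 = 0.1392.
Non-CYP routes (52%) are unchanged.
CL_new/CL_old = 0.1392 + 0.52 = 0.6592.
To maintain the same steady-state level, dose must scale with clearance: new dose = 10 × 0.6592 = 6.59 mg.

6.59 mg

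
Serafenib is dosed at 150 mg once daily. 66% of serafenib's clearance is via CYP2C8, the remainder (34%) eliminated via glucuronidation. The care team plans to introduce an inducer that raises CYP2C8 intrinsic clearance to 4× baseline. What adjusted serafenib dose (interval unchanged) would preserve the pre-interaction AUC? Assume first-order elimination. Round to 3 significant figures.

447 mg

The CYP2C8 pathway (66% of clearance) increases to 4× activity: 0.66 × 4 = 2.64.
Non-CYP routes (34%) are unchanged.
Relative clearance = 2.64 + 0.34 = 2.98.
Css,avg = (dose rate)/CL, so holding Css fixed requires dose ∝ CL: 150 × 2.98 = 447 mg.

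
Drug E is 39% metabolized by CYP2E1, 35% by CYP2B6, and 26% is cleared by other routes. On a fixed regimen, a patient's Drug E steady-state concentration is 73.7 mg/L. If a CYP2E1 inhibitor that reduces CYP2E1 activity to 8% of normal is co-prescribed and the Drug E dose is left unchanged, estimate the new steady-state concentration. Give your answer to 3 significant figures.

The CYP2E1 pathway (39% of clearance) is reduced to 0.08× activity: 0.39 × 0.08 = 0.0312.
CYP2B6 (35%) and the residual 26% are unaffected.
Relative clearance = 0.0312 + 0.35 + 0.26 = 0.6412.
With dosing unchanged, steady-state concentration scales as 1/CL: 73.7 / 0.6412 = 115 mg/L.

115 mg/L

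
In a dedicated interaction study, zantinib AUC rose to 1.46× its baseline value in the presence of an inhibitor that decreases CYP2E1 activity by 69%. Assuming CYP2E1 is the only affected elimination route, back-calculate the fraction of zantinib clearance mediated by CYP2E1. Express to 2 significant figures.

0.46

Call the CYP2E1 fraction fm. After the interaction, CL_new/CL_old = fm × 0.31 + (1 − fm).
AUC ratio = 1 / (new CL fraction), so new CL fraction = 1 / 1.46 = 0.6849.
fm × 0.31 + 1 − fm = 0.6849  ⇒  fm × (0.31 − 1) = −0.3151  ⇒  fm = 0.46.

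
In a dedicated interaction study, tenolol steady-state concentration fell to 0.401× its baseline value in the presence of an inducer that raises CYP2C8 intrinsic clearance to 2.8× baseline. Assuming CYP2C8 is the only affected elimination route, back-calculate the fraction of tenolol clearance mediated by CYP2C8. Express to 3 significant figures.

0.830

Write x for the fraction cleared via CYP2C8. The observed steady-state concentration change means clearance rose to 1/0.401 = 2.494 of baseline.
Setting x·2.8 + (1 − x) = 2.494 and solving: x = (2.494 − 1)/(2.8 − 1) = 0.830.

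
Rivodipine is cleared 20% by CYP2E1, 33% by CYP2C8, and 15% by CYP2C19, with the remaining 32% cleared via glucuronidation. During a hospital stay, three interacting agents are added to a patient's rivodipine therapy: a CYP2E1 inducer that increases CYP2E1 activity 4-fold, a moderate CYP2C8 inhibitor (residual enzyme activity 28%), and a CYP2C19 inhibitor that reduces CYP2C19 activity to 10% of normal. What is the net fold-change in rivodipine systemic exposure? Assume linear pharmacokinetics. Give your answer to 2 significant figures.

0.81

The CYP2E1 pathway (20% of clearance) rises to 4× activity: 0.2 × 4 = 0.8.
The CYP2C8 pathway (33% of clearance) falls to 0.28× activity: 0.33 × 0.28 = 0.0924.
The CYP2C19 pathway (15% of clearance) falls to 0.1× activity: 0.15 × 0.1 = 0.015.
Non-CYP routes (32%) are unchanged.
New clearance relative to baseline: 0.8 + 0.0924 + 0.015 + 0.32 = 1.2274.
Because systemic exposure varies inversely with clearance, the combined effect is 1 / 1.2274 = 0.81.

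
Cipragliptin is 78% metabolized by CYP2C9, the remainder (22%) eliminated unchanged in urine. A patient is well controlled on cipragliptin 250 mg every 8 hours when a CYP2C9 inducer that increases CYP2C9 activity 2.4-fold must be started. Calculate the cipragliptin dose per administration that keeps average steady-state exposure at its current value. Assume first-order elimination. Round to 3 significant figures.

The CYP2C9 pathway (78% of clearance) increases to 2.4× activity: 0.78 × 2.4 = 1.872.
The remaining 22% of clearance is unaffected.
CL_new/CL_old = 1.872 + 0.22 = 2.092.
Css,avg = (dose rate)/CL, so holding Css fixed requires dose ∝ CL: 250 × 2.092 = 523 mg.

523 mg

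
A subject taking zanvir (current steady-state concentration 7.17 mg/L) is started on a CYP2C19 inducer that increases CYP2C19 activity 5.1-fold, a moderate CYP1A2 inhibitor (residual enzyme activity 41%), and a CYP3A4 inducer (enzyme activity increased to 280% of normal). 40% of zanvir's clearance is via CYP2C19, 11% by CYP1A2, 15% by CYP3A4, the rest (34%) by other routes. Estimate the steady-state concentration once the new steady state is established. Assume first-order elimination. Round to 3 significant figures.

CYP2C19: 0.4 × 5.1 = 2.04
CYP1A2: 0.11 × 0.41 = 0.0451
CYP3A4: 0.15 × 2.8 = 0.42
Other: 0.34 (unchanged)
CL_new/CL_old = 2.04 + 0.0451 + 0.42 + 0.34 = 2.8451.
Dividing the baseline by the relative clearance: 7.17 / 2.8451 = 2.52 mg/L.

2.52 mg/L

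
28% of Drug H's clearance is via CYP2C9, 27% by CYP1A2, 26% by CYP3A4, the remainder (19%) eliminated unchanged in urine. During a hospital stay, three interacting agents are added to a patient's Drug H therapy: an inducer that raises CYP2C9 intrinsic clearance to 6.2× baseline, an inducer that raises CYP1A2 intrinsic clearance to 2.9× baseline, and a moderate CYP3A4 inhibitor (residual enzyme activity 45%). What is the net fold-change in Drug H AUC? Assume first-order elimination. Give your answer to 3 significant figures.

0.354

CYP2C9: 0.28 × 6.2 = 1.736
CYP1A2: 0.27 × 2.9 = 0.783
CYP3A4: 0.26 × 0.45 = 0.117
Other: 0.19 (unchanged)
New clearance relative to baseline: 1.736 + 0.783 + 0.117 + 0.19 = 2.826.
Net AUC ratio = 1 / 2.826 = 0.354.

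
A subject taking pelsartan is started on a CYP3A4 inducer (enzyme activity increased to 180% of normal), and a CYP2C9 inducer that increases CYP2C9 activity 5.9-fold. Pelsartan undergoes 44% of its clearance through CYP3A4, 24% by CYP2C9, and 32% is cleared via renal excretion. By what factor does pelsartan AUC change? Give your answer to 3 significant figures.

0.396

The CYP3A4 pathway (44% of clearance) increases to 1.8× activity: 0.44 × 1.8 = 0.792.
The CYP2C9 pathway (24% of clearance) rises to 5.9× activity: 0.24 × 5.9 = 1.416.
Non-CYP routes (32%) are unchanged.
New clearance relative to baseline: 0.792 + 1.416 + 0.32 = 2.528.
Net AUC ratio = 1 / 2.528 = 0.396.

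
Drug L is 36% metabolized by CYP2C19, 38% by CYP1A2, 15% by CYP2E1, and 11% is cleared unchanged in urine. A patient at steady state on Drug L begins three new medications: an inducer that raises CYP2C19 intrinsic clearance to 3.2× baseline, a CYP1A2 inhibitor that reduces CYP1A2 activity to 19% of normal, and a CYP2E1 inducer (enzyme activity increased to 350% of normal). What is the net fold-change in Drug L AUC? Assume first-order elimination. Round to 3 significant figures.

The CYP2C19 pathway (36% of clearance) rises to 3.2× activity: 0.36 × 3.2 = 1.152.
The CYP1A2 pathway (38% of clearance) falls to 0.19× activity: 0.38 × 0.19 = 0.0722.
The CYP2E1 pathway (15% of clearance) rises to 3.5× activity: 0.15 × 3.5 = 0.525.
The remaining 11% of clearance is unaffected.
New clearance relative to baseline: 1.152 + 0.0722 + 0.525 + 0.11 = 1.8592.
Net AUC ratio = 1 / 1.8592 = 0.538.

0.538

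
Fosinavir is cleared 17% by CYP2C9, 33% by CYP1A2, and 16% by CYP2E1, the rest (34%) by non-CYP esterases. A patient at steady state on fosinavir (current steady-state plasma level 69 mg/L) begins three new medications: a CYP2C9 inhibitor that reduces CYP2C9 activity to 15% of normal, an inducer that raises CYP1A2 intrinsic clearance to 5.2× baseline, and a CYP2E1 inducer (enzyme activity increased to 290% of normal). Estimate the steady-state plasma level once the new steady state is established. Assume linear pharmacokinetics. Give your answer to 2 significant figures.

The CYP2C9 pathway (17% of clearance) drops to 0.15× activity: 0.17 × 0.15 = 0.0255.
The CYP1A2 pathway (33% of clearance) is boosted to 5.2× activity: 0.33 × 5.2 = 1.716.
The CYP2E1 pathway (16% of clearance) is boosted to 2.9× activity: 0.16 × 2.9 = 0.464.
The remaining 34% of clearance is unaffected.
New clearance relative to baseline: 0.0255 + 1.716 + 0.464 + 0.34 = 2.5455.
New steady-state plasma level = 69 / 2.5455 = 27 mg/L (concentration scales inversely with clearance).

27 mg/L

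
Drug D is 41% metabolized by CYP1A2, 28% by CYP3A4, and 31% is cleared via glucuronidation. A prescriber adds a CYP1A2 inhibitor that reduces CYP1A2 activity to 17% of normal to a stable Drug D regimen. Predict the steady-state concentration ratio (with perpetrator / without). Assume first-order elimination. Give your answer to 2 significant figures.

1.5

The CYP1A2 pathway (41% of clearance) drops to 0.17× activity: 0.41 × 0.17 = 0.0697.
CYP3A4 (28%) and the residual 31% are unaffected.
New clearance relative to baseline: 0.0697 + 0.28 + 0.31 = 0.6597.
Since steady-state concentration ∝ 1/CL, the ratio is 1 / 0.6597 = 1.5.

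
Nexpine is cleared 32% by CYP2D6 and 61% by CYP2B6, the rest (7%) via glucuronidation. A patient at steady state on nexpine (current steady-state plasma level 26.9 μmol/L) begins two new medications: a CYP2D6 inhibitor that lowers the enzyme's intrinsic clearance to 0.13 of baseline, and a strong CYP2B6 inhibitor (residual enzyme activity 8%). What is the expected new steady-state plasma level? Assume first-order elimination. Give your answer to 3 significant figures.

CYP2D6: 0.32 × 0.13 = 0.0416
CYP2B6: 0.61 × 0.08 = 0.0488
Other: 0.07 (unchanged)
Relative clearance = 0.0416 + 0.0488 + 0.07 = 0.1604.
Dividing the baseline by the relative clearance: 26.9 / 0.1604 = 168 μmol/L.

168 μmol/L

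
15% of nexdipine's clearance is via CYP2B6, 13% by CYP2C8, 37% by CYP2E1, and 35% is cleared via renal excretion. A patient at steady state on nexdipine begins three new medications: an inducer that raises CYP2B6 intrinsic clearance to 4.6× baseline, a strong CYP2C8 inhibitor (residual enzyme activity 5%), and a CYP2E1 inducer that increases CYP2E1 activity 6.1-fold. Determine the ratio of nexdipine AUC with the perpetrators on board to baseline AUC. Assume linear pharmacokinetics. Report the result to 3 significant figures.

The CYP2B6 pathway (15% of clearance) is boosted to 4.6× activity: 0.15 × 4.6 = 0.69.
The CYP2C8 pathway (13% of clearance) drops to 0.05× activity: 0.13 × 0.05 = 0.0065.
The CYP2E1 pathway (37% of clearance) increases to 6.1× activity: 0.37 × 6.1 = 2.257.
The remaining 35% of clearance is unaffected.
New clearance relative to baseline: 0.69 + 0.0065 + 2.257 + 0.35 = 3.3035.
AUC ∝ 1/CL: fold-change = 1 / 3.3035 = 0.303.

0.303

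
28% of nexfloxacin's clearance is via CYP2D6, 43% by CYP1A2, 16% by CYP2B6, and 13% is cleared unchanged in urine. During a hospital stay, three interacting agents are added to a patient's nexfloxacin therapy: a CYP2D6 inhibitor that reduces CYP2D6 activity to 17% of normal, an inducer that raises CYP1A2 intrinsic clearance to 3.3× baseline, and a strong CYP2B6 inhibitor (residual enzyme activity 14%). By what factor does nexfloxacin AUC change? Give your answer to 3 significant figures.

CYP2D6: 0.28 × 0.17 = 0.0476
CYP1A2: 0.43 × 3.3 = 1.419
CYP2B6: 0.16 × 0.14 = 0.0224
Other: 0.13 (unchanged)
Relative clearance = 0.0476 + 1.419 + 0.0224 + 0.13 = 1.619.
Net AUC ratio = 1 / 1.619 = 0.618.

0.618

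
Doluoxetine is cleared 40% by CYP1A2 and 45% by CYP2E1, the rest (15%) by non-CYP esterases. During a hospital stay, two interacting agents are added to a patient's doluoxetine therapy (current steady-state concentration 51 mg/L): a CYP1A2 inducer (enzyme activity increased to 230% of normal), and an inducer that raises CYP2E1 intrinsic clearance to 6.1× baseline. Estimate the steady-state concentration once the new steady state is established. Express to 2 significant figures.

The CYP1A2 pathway (40% of clearance) increases to 2.3× activity: 0.4 × 2.3 = 0.92.
The CYP2E1 pathway (45% of clearance) rises to 6.1× activity: 0.45 × 6.1 = 2.745.
The remaining 15% of clearance is unaffected.
New clearance relative to baseline: 0.92 + 2.745 + 0.15 = 3.815.
New steady-state concentration = 51 / 3.815 = 13 mg/L (concentration scales inversely with clearance).

13 mg/L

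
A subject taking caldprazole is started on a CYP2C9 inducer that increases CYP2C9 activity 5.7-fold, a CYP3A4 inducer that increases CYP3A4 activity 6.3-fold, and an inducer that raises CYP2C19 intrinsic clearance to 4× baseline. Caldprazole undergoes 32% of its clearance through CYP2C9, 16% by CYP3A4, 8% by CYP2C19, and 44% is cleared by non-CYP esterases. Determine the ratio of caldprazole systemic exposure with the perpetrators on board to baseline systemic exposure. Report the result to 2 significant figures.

The CYP2C9 pathway (32% of clearance) increases to 5.7× activity: 0.32 × 5.7 = 1.824.
The CYP3A4 pathway (16% of clearance) is boosted to 6.3× activity: 0.16 × 6.3 = 1.008.
The CYP2C19 pathway (8% of clearance) rises to 4× activity: 0.08 × 4 = 0.32.
The remaining 44% of clearance is unaffected.
CL_new/CL_old = 1.824 + 1.008 + 0.32 + 0.44 = 3.592.
Systemic exposure ∝ 1/CL: fold-change = 1 / 3.592 = 0.28.

0.28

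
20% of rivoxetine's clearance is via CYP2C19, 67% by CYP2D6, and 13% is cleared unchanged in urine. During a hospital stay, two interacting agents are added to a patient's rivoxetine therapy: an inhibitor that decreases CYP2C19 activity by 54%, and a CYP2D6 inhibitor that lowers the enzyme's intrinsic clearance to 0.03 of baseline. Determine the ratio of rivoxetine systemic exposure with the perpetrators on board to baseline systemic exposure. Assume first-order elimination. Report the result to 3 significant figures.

4.13

The CYP2C19 pathway (20% of clearance) falls to 0.46× activity: 0.2 × 0.46 = 0.092.
The CYP2D6 pathway (67% of clearance) is reduced to 0.03× activity: 0.67 × 0.03 = 0.0201.
The remaining 13% of clearance is unaffected.
New clearance relative to baseline: 0.092 + 0.0201 + 0.13 = 0.2421.
Net systemic exposure ratio = 1 / 0.2421 = 4.13.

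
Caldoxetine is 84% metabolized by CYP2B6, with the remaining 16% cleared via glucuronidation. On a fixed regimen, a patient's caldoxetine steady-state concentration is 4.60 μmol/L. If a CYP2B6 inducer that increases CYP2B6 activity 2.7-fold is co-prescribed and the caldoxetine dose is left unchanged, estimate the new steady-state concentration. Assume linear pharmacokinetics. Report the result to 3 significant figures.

The CYP2B6 pathway (84% of clearance) is boosted to 2.7× activity: 0.84 × 2.7 = 2.268.
The remaining 16% of clearance is unaffected.
CL_new/CL_old = 2.268 + 0.16 = 2.428.
With dosing unchanged, steady-state concentration scales as 1/CL: 4.60 / 2.428 = 1.89 μmol/L.

1.89 μmol/L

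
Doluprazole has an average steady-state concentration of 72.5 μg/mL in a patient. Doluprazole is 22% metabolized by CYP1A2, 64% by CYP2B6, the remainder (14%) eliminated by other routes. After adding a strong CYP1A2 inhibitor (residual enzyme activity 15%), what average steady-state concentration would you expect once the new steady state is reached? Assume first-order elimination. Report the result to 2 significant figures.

CYP1A2: 0.22 × 0.15 = 0.033
CYP2B6: 0.64 (unchanged)
Other: 0.14 (unchanged)
New clearance relative to baseline: 0.033 + 0.64 + 0.14 = 0.813.
Average steady-state concentration ∝ 1/CL, so new value = 72.5 / 0.813 = 89 μg/mL.

89 μg/mL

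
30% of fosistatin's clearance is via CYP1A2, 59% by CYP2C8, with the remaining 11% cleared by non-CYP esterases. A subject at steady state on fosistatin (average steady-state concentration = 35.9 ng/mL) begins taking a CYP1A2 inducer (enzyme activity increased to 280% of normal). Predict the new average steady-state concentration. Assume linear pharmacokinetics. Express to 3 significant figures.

CYP1A2: 0.3 × 2.8 = 0.84
CYP2C8: 0.59 (unchanged)
Other: 0.11 (unchanged)
New clearance relative to baseline: 0.84 + 0.59 + 0.11 = 1.54.
With dosing unchanged, average steady-state concentration scales as 1/CL: 35.9 / 1.54 = 23.3 ng/mL.

23.3 ng/mL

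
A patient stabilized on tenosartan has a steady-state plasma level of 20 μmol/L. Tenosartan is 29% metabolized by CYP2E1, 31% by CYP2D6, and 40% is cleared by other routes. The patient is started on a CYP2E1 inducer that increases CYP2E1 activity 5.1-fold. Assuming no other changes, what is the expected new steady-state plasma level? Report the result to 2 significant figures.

9.1 μmol/L

The CYP2E1 pathway (29% of clearance) is boosted to 5.1× activity: 0.29 × 5.1 = 1.479.
CYP2D6 (31%) and the residual 40% are unaffected.
CL_new/CL_old = 1.479 + 0.31 + 0.4 = 2.189.
Steady-state plasma level ∝ 1/CL, so new value = 20 / 2.189 = 9.1 μmol/L.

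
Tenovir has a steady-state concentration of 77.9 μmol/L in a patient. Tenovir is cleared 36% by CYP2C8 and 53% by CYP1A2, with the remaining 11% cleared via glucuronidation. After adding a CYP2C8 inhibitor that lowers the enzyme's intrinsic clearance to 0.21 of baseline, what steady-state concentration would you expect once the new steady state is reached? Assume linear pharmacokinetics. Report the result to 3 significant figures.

The CYP2C8 pathway (36% of clearance) drops to 0.21× activity: 0.36 × 0.21 = 0.0756.
CYP1A2 (53%) and the residual 11% are unaffected.
CL_new/CL_old = 0.0756 + 0.53 + 0.11 = 0.7156.
Steady-state concentration ∝ 1/CL, so new value = 77.9 / 0.7156 = 109 μmol/L.

109 μmol/L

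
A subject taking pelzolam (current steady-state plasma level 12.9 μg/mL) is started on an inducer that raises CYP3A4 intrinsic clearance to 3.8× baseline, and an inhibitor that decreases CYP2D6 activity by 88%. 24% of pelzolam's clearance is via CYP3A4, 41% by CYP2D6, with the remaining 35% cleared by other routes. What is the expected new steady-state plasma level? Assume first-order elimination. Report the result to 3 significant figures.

9.84 μg/mL

The CYP3A4 pathway (24% of clearance) rises to 3.8× activity: 0.24 × 3.8 = 0.912.
The CYP2D6 pathway (41% of clearance) drops to 0.12× activity: 0.41 × 0.12 = 0.0492.
The remaining 35% of clearance is unaffected.
New clearance relative to baseline: 0.912 + 0.0492 + 0.35 = 1.3112.
Steady-state plasma level ∝ 1/CL: new value = 12.9 / 1.3112 = 9.84 μg/mL.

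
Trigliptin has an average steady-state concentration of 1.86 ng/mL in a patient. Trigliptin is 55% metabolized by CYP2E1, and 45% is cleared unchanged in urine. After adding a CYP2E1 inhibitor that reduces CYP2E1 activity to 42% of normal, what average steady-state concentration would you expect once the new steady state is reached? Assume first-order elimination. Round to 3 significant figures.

2.73 ng/mL

The CYP2E1 pathway (55% of clearance) is reduced to 0.42× activity: 0.55 × 0.42 = 0.231.
The remaining 45% of clearance is unaffected.
New clearance relative to baseline: 0.231 + 0.45 = 0.681.
Average steady-state concentration ∝ 1/CL, so new value = 1.86 / 0.681 = 2.73 ng/mL.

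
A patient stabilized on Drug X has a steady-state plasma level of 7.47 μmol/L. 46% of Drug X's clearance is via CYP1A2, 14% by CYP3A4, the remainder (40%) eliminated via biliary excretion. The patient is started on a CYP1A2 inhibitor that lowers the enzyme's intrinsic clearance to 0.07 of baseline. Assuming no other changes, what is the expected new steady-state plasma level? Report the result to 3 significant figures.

13.1 μmol/L

The CYP1A2 pathway (46% of clearance) is reduced to 0.07× activity: 0.46 × 0.07 = 0.0322.
CYP3A4 (14%) and the residual 40% are unaffected.
Relative clearance = 0.0322 + 0.14 + 0.4 = 0.5722.
Steady-state plasma level ∝ 1/CL, so new value = 7.47 / 0.5722 = 13.1 μmol/L.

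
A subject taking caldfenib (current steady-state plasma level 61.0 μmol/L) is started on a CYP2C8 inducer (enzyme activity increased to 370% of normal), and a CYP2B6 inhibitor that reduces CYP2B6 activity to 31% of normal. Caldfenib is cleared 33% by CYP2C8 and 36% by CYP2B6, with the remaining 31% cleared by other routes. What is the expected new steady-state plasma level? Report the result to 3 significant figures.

37.1 μmol/L

The CYP2C8 pathway (33% of clearance) increases to 3.7× activity: 0.33 × 3.7 = 1.221.
The CYP2B6 pathway (36% of clearance) falls to 0.31× activity: 0.36 × 0.31 = 0.1116.
The remaining 31% of clearance is unaffected.
Relative clearance = 1.221 + 0.1116 + 0.31 = 1.6426.
Steady-state plasma level ∝ 1/CL: new value = 61.0 / 1.6426 = 37.1 μmol/L.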